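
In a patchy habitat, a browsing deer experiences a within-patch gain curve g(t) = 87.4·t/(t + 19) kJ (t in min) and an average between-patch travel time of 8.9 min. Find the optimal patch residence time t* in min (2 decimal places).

By the marginal value theorem, leave when the instantaneous gain rate g'(t) equals the habitat-wide average g(t)/(T + t).
g'(t) = 87.4·19/(t + 19)². Setting 87.4·19/(t+19)² = 87.4t/[(t+19)(8.9+t)] gives 19(8.9+t) = t(t+19), so t² = 19×8.9 = 169.1.
t* = √169.1 = 13 min.

13.00 min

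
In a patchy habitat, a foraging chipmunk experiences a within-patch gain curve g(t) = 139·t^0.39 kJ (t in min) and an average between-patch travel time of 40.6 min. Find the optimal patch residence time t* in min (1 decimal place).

26.0 min

Optimal t* satisfies g'(t*) = g(t*)/(T + t*).
g'(t) = 0.39·139·t^-0.61. Setting 0.39·139·t^-0.61 = 139·t^0.39/(40.6+t) gives 0.39(40.6+t) = t, so 0.61·t = 0.39×40.6.
t* = 0.39×40.6/0.61 = 25.96 min.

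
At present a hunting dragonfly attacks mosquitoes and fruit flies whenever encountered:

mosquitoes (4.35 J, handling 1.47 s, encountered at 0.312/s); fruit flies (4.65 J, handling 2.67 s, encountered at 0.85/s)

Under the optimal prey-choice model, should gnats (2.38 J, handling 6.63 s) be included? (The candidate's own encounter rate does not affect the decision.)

No

On mosquitoes and fruit flies alone, R = ΣλE/(1+Σλh) = 5.31/3.728 = 1.424 J/s.
gnats: E/h = 2.38/6.63 = 0.359 J/s.
0.359 < 1.424, so adding gnats would lower the average — exclude it.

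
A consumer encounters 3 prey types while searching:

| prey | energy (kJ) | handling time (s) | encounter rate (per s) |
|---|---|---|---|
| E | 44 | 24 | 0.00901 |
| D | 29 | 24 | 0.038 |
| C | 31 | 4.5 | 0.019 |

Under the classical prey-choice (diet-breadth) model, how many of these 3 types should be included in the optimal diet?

Rank by E/h (kJ/s): C 6.89, E 1.83, D 1.21. Include each in turn until the next type's E/h falls below the running intake rate.
Rate on top 1: 0.5426. E: 1.83 > 0.5426 → include.
Rate on top 2: 0.757. D: 1.21 > 0.757 → include.
Optimal diet: C, E, D — 3 of 3 types.

3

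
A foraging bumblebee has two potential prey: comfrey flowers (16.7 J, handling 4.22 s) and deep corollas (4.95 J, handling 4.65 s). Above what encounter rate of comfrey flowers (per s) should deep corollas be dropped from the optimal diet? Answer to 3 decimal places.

0.087 per s

At the threshold, the rate on comfrey flowers alone equals the profitability of deep corollas: λ·16.7/(1 + λ·4.22) = 4.95/4.65 = 1.065.
Rearranging, λ(16.7 − 1.065×4.22) = 1.065, so λ = 1.065/12.21 = 0.0872 per s.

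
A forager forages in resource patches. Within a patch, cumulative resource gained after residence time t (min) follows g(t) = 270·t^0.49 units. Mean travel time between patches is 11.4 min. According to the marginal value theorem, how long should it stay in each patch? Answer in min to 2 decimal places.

By the marginal value theorem, leave when the instantaneous gain rate g'(t) equals the habitat-wide average g(t)/(T + t).
g'(t) = 0.49·270·t^-0.51. Setting 0.49·270·t^-0.51 = 270·t^0.49/(11.4+t) gives 0.49(11.4+t) = t, so 0.51·t = 0.49×11.4.
t* = 0.49×11.4/0.51 = 10.95 min.

10.95 min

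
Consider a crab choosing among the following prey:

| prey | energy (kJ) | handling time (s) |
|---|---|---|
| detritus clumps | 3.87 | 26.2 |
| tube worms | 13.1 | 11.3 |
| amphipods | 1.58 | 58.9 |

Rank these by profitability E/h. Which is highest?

tube worms

In descending order of E/h:
tube worms: 13.1/11.3 = 1.16 kJ/s
detritus clumps: 3.87/26.2 = 0.148 kJ/s
amphipods: 1.58/58.9 = 0.0268 kJ/s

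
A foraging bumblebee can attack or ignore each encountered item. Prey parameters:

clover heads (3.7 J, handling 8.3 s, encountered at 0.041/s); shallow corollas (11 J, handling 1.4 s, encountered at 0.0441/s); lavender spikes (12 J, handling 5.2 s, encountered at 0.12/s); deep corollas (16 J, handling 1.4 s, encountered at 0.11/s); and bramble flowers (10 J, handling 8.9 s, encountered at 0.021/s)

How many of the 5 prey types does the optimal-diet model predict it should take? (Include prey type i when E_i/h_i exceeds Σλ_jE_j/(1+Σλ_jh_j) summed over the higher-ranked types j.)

3

Profitabilities (E/h, J/s): deep corollas 11.4, shallow corollas 7.86, lavender spikes 2.31, bramble flowers 1.12, clover heads 0.446. Add prey in this order while the next type's profitability exceeds the intake rate on those already taken.
Rate on top 1: 1.525. shallow corollas: 7.86 > 1.525 → include.
Rate on top 2: 1.847. lavender spikes: 2.31 > 1.847 → include.
Rate on top 3: 2.003. bramble flowers: 1.12 < 2.003 → exclude; stop.
Optimal diet: deep corollas, shallow corollas, lavender spikes — 3 of 5 types.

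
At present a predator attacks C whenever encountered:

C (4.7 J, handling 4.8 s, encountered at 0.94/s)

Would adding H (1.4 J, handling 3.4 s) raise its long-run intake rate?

No

Current rate: (0.94×4.7)/(1 + 0.94×4.8) = 0.8015 J/s.
H: E/h = 1.4/3.4 = 0.4118 J/s.
0.4118 < 0.8015, so adding H would lower the average — exclude it.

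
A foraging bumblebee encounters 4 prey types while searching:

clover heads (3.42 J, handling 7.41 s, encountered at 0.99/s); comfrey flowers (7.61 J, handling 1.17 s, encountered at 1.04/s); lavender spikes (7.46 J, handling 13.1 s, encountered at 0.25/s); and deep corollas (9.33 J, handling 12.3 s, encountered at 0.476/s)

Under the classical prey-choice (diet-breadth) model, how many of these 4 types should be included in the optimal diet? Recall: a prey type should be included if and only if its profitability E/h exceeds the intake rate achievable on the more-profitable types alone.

E/h in descending order: comfrey flowers 6.5, deep corollas 0.759, lavender spikes 0.569, clover heads 0.462 J/s. The optimal diet is the largest prefix of this list for which every included type satisfies E_i/h_i > R on the types above it.
Rate on top 1: 3.57. deep corollas: 0.759 < 3.57 → exclude; stop.
Optimal diet: comfrey flowers — 1 of 4 types.

1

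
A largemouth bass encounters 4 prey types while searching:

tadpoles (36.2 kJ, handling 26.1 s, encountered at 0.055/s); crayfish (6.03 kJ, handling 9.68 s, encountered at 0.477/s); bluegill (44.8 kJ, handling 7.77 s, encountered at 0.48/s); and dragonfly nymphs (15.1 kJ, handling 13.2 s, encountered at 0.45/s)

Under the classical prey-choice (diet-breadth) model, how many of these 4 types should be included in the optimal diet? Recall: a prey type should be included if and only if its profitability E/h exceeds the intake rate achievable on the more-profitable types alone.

Rank by E/h (kJ/s): bluegill 5.77, tadpoles 1.39, dragonfly nymphs 1.14, crayfish 0.623. Include each in turn until the next type's E/h falls below the running intake rate.
Rate on top 1: 4.547. tadpoles: 1.39 < 4.547 → exclude; stop.
Optimal diet: bluegill — 1 of 4 types.

1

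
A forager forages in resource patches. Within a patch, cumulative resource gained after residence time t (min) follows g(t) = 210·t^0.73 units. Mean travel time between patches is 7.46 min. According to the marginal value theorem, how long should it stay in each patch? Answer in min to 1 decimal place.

Optimal t* satisfies g'(t*) = g(t*)/(T + t*).
g'(t) = 0.73·210·t^-0.27. Setting 0.73·210·t^-0.27 = 210·t^0.73/(7.46+t) gives 0.73(7.46+t) = t, so 0.27·t = 0.73×7.46.
t* = 0.73×7.46/0.27 = 20.17 min.

20.2 min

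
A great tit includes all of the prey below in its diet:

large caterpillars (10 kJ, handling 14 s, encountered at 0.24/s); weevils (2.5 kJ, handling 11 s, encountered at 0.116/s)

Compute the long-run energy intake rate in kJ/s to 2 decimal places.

0.48 kJ/s

R = (0.24×10 + 0.116×2.5) / (1 + 0.24×14 + 0.116×11) = 2.69/5.636 = 0.4773 kJ/s.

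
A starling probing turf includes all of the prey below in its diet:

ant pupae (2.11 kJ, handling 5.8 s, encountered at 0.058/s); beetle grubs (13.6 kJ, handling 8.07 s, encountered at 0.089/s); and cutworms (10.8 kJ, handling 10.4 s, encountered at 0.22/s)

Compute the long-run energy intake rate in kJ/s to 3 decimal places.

0.854 kJ/s

R = Σλ_iE_i / (1 + Σλ_ih_i)
Numerator: 0.058×2.11 + 0.089×13.6 + 0.22×10.8 = 3.709
Denominator: 1 + 0.058×5.8 + 0.089×8.07 + 0.22×10.4 = 4.343
R = 3.709/4.343 = 0.854 kJ/s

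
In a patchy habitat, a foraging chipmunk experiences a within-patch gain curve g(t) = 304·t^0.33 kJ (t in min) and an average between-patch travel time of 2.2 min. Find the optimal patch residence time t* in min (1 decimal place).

1.1 min

By the marginal value theorem, leave when the instantaneous gain rate g'(t) equals the habitat-wide average g(t)/(T + t).
g'(t) = 0.33·304·t^-0.67. Setting 0.33·304·t^-0.67 = 304·t^0.33/(2.2+t) gives 0.33(2.2+t) = t, so 0.67·t = 0.33×2.2.
t* = 0.33×2.2/0.67 = 1.084 min.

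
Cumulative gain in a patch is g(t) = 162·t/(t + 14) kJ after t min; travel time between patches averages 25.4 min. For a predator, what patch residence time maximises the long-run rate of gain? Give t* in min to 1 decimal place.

18.9 min

Optimal t* satisfies g'(t*) = g(t*)/(T + t*).
g'(t) = 162·14/(t + 14)². Setting 162·14/(t+14)² = 162t/[(t+14)(25.4+t)] gives 14(25.4+t) = t(t+14), so t² = 14×25.4 = 355.6.
t* = √355.6 = 18.86 min.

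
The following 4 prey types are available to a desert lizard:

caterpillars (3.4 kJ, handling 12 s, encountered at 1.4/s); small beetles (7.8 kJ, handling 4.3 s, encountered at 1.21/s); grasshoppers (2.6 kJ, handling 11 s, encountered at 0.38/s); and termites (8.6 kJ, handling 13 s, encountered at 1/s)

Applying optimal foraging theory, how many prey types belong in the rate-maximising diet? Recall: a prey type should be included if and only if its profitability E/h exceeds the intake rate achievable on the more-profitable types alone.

1

Rank by E/h (kJ/s): small beetles 1.81, termites 0.662, caterpillars 0.283, grasshoppers 0.236. Include each in turn until the next type's E/h falls below the running intake rate.
Rate on top 1: 1.522. termites: 0.662 < 1.522 → exclude; stop.
Optimal diet: small beetles — 1 of 4 types.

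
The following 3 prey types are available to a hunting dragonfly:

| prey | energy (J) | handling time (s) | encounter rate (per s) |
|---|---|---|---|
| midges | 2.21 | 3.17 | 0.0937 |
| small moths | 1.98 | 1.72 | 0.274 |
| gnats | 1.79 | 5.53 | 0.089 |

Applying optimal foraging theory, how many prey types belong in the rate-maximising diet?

2

E/h in descending order: small moths 1.15, midges 0.697, gnats 0.324 J/s. The optimal diet is the largest prefix of this list for which every included type satisfies E_i/h_i > R on the types above it.
Rate on top 1: 0.3687. midges: 0.697 > 0.3687 → include.
Rate on top 2: 0.4239. gnats: 0.324 < 0.4239 → exclude; stop.
Optimal diet: small moths, midges — 2 of 3 types.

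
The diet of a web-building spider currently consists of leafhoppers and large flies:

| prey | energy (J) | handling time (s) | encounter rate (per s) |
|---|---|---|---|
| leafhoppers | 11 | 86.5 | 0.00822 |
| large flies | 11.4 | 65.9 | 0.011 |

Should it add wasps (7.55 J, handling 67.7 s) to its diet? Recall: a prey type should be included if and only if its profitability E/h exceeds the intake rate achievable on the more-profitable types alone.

Yes

On leafhoppers and large flies alone, R = ΣλE/(1+Σλh) = 0.2158/2.436 = 0.0886 J/s.
Profitability of wasps: 7.55/67.7 = 0.1115 J/s.
Since 0.1115 > R, including wasps increases the long-run rate.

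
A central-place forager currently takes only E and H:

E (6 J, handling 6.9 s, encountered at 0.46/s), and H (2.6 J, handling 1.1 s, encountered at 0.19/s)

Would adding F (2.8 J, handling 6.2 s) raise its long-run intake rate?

On E and H alone, R = ΣλE/(1+Σλh) = 3.254/4.383 = 0.7424 J/s.
Profitability of F: 2.8/6.2 = 0.4516 J/s.
Since 0.4516 < R, time spent handling F is better spent searching.

No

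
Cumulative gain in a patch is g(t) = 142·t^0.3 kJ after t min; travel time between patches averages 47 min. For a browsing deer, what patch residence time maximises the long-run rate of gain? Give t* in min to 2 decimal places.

20.14 min

Optimal t* satisfies g'(t*) = g(t*)/(T + t*).
g'(t) = 0.3·142·t^-0.7. Setting 0.3·142·t^-0.7 = 142·t^0.3/(47+t) gives 0.3(47+t) = t, so 0.70·t = 0.3×47.
t* = 0.3×47/0.70 = 20.14 min.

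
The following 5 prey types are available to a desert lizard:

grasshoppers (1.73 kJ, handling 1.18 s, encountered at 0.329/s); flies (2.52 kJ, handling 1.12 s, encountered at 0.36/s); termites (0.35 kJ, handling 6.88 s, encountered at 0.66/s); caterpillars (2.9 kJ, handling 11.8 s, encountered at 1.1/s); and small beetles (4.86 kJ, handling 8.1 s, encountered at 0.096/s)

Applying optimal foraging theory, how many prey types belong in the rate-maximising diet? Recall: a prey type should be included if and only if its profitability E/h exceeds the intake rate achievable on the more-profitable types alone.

E/h in descending order: flies 2.25, grasshoppers 1.47, small beetles 0.6, caterpillars 0.246, termites 0.0509 kJ/s. The optimal diet is the largest prefix of this list for which every included type satisfies E_i/h_i > R on the types above it.
Rate on top 1: 0.6465. grasshoppers: 1.47 > 0.6465 → include.
Rate on top 2: 0.8241. small beetles: 0.6 < 0.8241 → exclude; stop.
Optimal diet: flies, grasshoppers — 2 of 5 types.

2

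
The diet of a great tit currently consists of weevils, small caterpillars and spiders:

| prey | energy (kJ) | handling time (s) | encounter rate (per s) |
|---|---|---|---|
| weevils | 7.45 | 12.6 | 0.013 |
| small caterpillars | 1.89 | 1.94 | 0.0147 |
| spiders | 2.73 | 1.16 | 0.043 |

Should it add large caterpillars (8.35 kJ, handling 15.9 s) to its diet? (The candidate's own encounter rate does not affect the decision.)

Current rate: (0.013×7.45 + 0.0147×1.89 + 0.043×2.73)/(1 + 0.013×12.6 + 0.0147×1.94 + 0.043×1.16) = 0.1948 kJ/s.
large caterpillars: E/h = 8.35/15.9 = 0.5252 kJ/s.
Since 0.5252 > R, including large caterpillars increases the long-run rate.

Yes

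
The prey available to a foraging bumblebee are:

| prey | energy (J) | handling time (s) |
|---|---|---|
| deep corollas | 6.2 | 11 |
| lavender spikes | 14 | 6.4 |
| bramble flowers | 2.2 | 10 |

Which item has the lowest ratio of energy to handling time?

bramble flowers

Profitability E/h (J/s): deep corollas = 6.2/11 = 0.564, lavender spikes = 14/6.4 = 2.19, bramble flowers = 2.2/10 = 0.22.
Ranked: lavender spikes > deep corollas > bramble flowers.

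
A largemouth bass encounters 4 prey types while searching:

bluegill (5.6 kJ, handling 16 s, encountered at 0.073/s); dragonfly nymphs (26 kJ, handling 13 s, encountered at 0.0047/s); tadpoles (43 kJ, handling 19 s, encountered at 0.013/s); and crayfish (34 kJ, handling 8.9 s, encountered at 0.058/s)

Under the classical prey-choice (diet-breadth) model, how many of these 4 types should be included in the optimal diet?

3

Profitabilities (E/h, kJ/s): crayfish 3.82, tadpoles 2.26, dragonfly nymphs 2, bluegill 0.35. Add prey in this order while the next type's profitability exceeds the intake rate on those already taken.
Rate on top 1: 1.301. tadpoles: 2.26 > 1.301 → include.
Rate on top 2: 1.435. dragonfly nymphs: 2 > 1.435 → include.
Rate on top 3: 1.454. bluegill: 0.35 < 1.454 → exclude; stop.
Optimal diet: crayfish, tadpoles, dragonfly nymphs — 3 of 4 types.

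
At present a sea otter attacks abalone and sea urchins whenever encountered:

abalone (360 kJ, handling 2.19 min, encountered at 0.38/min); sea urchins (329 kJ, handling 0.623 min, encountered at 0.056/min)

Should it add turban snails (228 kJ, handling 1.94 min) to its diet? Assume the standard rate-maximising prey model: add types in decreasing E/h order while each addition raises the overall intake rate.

Yes

Intake rate on the current diet: R = (0.38×360 + 0.056×329) / (1 + 0.38×2.19 + 0.056×0.623) = 155.2/1.867 = 83.14 kJ/min.
Profitability of turban snails: 228/1.94 = 117.5 kJ/min.
Since 117.5 > R, including turban snails increases the long-run rate.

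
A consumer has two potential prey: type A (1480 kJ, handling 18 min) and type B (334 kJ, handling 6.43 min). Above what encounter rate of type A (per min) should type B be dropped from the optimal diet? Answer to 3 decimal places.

Drop type B once their profitability E₂/h₂ falls below the rate achievable on type A alone: E₂/h₂ = λE₁/(1 + λh₁).
Solve for λ: λE₁h₂ = E₂(1 + λh₁) → λ(E₁h₂ − E₂h₁) = E₂ → λ = E₂/(E₁h₂ − E₂h₁).
λ = 334/(1480×6.43 − 334×18) = 334/3504 = 0.09531 per min.

0.095 per min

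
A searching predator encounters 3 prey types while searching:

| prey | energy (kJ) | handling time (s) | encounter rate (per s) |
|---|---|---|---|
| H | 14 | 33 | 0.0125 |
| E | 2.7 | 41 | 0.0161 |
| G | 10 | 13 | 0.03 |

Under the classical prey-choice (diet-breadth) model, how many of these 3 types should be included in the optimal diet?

2

Profitabilities (E/h, kJ/s): G 0.769, H 0.424, E 0.0659. Add prey in this order while the next type's profitability exceeds the intake rate on those already taken.
Rate on top 1: 0.2158. H: 0.424 > 0.2158 → include.
Rate on top 2: 0.2635. E: 0.0659 < 0.2635 → exclude; stop.
Optimal diet: G, H — 2 of 3 types.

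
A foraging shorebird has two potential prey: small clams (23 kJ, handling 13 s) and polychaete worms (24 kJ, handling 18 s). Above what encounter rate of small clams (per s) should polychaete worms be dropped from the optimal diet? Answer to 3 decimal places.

0.235 per s

The zero-one rule: include polychaete worms iff E₂/h₂ > λE₁/(1+λh₁). Equality gives the switch point.
λE₁h₂ = E₂ + λE₂h₁ ⇒ λ = E₂/(E₁h₂ − E₂h₁) = 24/(414 − 312) = 0.2353 per s.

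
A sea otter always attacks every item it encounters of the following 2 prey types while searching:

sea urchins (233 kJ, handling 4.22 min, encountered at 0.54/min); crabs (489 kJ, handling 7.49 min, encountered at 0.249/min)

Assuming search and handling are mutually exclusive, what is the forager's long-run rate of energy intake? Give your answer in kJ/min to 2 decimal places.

48.13 kJ/min

R = (0.54×233 + 0.249×489) / (1 + 0.54×4.22 + 0.249×7.49) = 247.6/5.144 = 48.13 kJ/min.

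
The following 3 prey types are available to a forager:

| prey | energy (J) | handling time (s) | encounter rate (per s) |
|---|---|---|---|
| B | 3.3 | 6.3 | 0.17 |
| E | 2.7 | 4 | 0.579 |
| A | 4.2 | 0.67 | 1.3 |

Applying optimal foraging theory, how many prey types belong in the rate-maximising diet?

Profitabilities (E/h, J/s): A 6.27, E 0.675, B 0.524. Add prey in this order while the next type's profitability exceeds the intake rate on those already taken.
Rate on top 1: 2.918. E: 0.675 < 2.918 → exclude; stop.
Optimal diet: A — 1 of 3 types.

1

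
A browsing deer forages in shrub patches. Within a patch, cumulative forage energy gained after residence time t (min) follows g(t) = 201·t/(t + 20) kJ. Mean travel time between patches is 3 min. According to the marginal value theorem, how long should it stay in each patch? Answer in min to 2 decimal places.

7.75 min

Optimal t* satisfies g'(t*) = g(t*)/(T + t*).
g'(t) = 201·20/(t + 20)². Setting 201·20/(t+20)² = 201t/[(t+20)(3+t)] gives 20(3+t) = t(t+20), so t² = 20×3 = 60.
t* = √60 = 7.746 min.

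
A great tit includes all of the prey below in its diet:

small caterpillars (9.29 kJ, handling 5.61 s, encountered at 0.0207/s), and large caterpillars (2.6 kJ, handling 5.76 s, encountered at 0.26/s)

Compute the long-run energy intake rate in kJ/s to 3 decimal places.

0.332 kJ/s

R = Σλ_iE_i / (1 + Σλ_ih_i)
Numerator: 0.0207×9.29 + 0.26×2.6 = 0.8683
Denominator: 1 + 0.0207×5.61 + 0.26×5.76 = 2.614
R = 0.8683/2.614 = 0.3322 kJ/s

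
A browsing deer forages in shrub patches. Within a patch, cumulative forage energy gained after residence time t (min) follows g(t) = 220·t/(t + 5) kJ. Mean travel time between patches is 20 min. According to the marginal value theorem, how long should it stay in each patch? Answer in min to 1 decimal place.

10.0 min

Maximise g(t)/(T+t): set derivative to zero → g'(t)(T+t) = g(t).
g'(t) = 220·5/(t + 5)². Setting 220·5/(t+5)² = 220t/[(t+5)(20+t)] gives 5(20+t) = t(t+5), so t² = 5×20 = 100.
t* = √100 = 10 min.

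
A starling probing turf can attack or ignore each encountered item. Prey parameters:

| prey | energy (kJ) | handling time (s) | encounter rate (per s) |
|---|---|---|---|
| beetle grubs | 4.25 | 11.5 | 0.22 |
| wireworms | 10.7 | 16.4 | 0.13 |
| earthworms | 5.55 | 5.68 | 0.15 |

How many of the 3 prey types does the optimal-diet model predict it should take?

Rank by E/h (kJ/s): earthworms 0.977, wireworms 0.652, beetle grubs 0.37. Include each in turn until the next type's E/h falls below the running intake rate.
Rate on top 1: 0.4495. wireworms: 0.652 > 0.4495 → include.
Rate on top 2: 0.5581. beetle grubs: 0.37 < 0.5581 → exclude; stop.
Optimal diet: earthworms, wireworms — 2 of 3 types.

2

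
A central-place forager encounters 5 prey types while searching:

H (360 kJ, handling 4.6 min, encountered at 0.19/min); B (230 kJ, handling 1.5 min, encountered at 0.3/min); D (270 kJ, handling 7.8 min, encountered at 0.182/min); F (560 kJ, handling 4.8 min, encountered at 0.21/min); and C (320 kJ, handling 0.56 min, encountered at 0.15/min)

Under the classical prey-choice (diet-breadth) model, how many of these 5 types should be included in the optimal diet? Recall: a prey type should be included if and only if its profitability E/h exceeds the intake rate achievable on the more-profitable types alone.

3

E/h in descending order: C 571, B 153, F 117, H 78.3, D 34.6 kJ/min. The optimal diet is the largest prefix of this list for which every included type satisfies E_i/h_i > R on the types above it.
Rate on top 1: 44.28. B: 153 > 44.28 → include.
Rate on top 2: 76.27. F: 117 > 76.27 → include.
Rate on top 3: 92.29. H: 78.3 < 92.29 → exclude; stop.
Optimal diet: C, B, F — 3 of 5 types.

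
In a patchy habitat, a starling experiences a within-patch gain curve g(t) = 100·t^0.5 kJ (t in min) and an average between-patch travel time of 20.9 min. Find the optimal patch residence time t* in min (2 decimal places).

20.90 min

Optimal t* satisfies g'(t*) = g(t*)/(T + t*).
g'(t) = 0.5·100·t^-0.5. Setting 0.5·100·t^-0.5 = 100·t^0.5/(20.9+t) gives 0.5(20.9+t) = t, so 0.50·t = 0.5×20.9.
t* = 0.5×20.9/0.50 = 20.9 min.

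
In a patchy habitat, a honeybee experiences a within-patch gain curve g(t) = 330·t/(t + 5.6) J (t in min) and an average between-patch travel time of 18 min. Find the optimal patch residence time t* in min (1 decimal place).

10.0 min

Optimal t* satisfies g'(t*) = g(t*)/(T + t*).
g'(t) = 330·5.6/(t + 5.6)². Setting 330·5.6/(t+5.6)² = 330t/[(t+5.6)(18+t)] gives 5.6(18+t) = t(t+5.6), so t² = 5.6×18 = 100.8.
t* = √100.8 = 10.04 min.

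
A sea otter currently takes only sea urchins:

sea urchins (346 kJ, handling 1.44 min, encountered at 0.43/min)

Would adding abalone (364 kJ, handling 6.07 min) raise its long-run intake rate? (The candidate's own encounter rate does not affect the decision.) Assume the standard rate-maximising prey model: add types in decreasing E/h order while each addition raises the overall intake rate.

No

Intake rate on the current diet: R = (0.43×346) / (1 + 0.43×1.44) = 148.8/1.619 = 91.88 kJ/min.
abalone: E/h = 364/6.07 = 59.97 kJ/min.
Since 59.97 < R, time spent handling abalone is better spent searching.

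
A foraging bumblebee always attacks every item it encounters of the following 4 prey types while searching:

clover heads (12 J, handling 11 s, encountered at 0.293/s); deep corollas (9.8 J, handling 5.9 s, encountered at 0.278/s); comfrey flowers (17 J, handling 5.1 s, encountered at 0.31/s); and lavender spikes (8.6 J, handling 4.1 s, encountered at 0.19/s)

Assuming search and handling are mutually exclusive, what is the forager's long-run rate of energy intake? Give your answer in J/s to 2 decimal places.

R = (0.293×12 + 0.278×9.8 + 0.31×17 + 0.19×8.6) / (1 + 0.293×11 + 0.278×5.9 + 0.31×5.1 + 0.19×4.1) = 13.14/8.223 = 1.598 J/s.

1.60 J/s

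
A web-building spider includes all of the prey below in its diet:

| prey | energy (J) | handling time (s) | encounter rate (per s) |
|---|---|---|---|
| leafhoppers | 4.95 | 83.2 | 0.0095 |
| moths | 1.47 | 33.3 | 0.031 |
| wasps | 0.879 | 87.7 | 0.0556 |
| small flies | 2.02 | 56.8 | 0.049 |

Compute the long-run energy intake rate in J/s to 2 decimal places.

0.02 J/s

Energy encountered per unit search time: 0.0095×4.95 + 0.031×1.47 + 0.0556×0.879 + 0.049×2.02 = 0.2404 J/s.
Handling time per unit search time: 0.0095×83.2 + 0.031×33.3 + 0.0556×87.7 + 0.049×56.8 = 9.482.
Rate = 0.2404/(1 + 9.482) = 0.02294 J/s.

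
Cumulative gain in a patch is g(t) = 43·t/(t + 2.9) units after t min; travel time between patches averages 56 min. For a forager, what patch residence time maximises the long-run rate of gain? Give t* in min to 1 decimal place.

12.7 min

Maximise g(t)/(T+t): set derivative to zero → g'(t)(T+t) = g(t).
g'(t) = 43·2.9/(t + 2.9)². Setting 43·2.9/(t+2.9)² = 43t/[(t+2.9)(56+t)] gives 2.9(56+t) = t(t+2.9), so t² = 2.9×56 = 162.4.
t* = √162.4 = 12.74 min.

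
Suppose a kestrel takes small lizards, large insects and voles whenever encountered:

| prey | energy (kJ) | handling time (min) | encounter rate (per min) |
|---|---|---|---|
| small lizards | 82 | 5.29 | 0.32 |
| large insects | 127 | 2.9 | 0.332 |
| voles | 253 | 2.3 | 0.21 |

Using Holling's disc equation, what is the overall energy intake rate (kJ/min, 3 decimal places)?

R = Σλ_iE_i / (1 + Σλ_ih_i)
Numerator: 0.32×82 + 0.332×127 + 0.21×253 = 121.5
Denominator: 1 + 0.32×5.29 + 0.332×2.9 + 0.21×2.3 = 4.139
R = 121.5/4.139 = 29.37 kJ/min

29.366 kJ/min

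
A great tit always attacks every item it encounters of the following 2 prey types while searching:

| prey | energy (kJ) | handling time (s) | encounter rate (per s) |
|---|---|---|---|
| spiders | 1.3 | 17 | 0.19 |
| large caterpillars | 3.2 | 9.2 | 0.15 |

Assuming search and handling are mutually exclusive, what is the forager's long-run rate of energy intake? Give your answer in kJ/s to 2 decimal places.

0.13 kJ/s

R = (0.19×1.3 + 0.15×3.2) / (1 + 0.19×17 + 0.15×9.2) = 0.727/5.61 = 0.1296 kJ/s.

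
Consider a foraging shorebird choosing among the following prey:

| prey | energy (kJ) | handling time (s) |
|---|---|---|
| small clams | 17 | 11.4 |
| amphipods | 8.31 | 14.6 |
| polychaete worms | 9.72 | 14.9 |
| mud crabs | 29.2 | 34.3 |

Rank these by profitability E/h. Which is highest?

small clams

Profitability E/h (kJ/s): small clams = 17/11.4 = 1.49, amphipods = 8.31/14.6 = 0.569, polychaete worms = 9.72/14.9 = 0.652, mud crabs = 29.2/34.3 = 0.851.
Ranked: small clams > mud crabs > polychaete worms > amphipods.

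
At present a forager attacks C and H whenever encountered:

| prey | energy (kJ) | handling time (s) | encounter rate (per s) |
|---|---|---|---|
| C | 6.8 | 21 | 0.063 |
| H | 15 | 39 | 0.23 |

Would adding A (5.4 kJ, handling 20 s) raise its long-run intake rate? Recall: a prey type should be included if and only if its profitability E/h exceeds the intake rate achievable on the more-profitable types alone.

No

Current rate: (0.063×6.8 + 0.23×15)/(1 + 0.063×21 + 0.23×39) = 0.3434 kJ/s.
Profitability of A: 5.4/20 = 0.27 kJ/s.
0.27 < 0.3434, so adding A would lower the average — exclude it.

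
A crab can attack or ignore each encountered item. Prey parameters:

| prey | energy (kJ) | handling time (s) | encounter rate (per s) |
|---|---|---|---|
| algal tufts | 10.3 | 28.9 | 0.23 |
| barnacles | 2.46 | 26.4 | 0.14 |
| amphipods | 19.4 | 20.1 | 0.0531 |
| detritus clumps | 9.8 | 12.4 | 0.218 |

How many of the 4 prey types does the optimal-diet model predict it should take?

Profitabilities (E/h, kJ/s): amphipods 0.965, detritus clumps 0.79, algal tufts 0.356, barnacles 0.0932. Add prey in this order while the next type's profitability exceeds the intake rate on those already taken.
Rate on top 1: 0.4983. detritus clumps: 0.79 > 0.4983 → include.
Rate on top 2: 0.6638. algal tufts: 0.356 < 0.6638 → exclude; stop.
Optimal diet: amphipods, detritus clumps — 2 of 4 types.

2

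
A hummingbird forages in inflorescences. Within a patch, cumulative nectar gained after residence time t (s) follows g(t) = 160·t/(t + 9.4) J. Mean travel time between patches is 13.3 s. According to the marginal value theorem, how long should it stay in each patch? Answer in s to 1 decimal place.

Optimal t* satisfies g'(t*) = g(t*)/(T + t*).
g'(t) = 160·9.4/(t + 9.4)². Setting 160·9.4/(t+9.4)² = 160t/[(t+9.4)(13.3+t)] gives 9.4(13.3+t) = t(t+9.4), so t² = 9.4×13.3 = 125.
t* = √125 = 11.18 s.

11.2 s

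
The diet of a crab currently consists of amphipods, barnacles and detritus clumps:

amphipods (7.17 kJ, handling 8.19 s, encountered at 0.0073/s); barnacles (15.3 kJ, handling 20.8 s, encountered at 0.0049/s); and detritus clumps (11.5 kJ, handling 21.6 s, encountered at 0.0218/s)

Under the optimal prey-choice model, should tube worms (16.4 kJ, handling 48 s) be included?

Yes

Current rate: (0.0073×7.17 + 0.0049×15.3 + 0.0218×11.5)/(1 + 0.0073×8.19 + 0.0049×20.8 + 0.0218×21.6) = 0.2315 kJ/s.
tube worms: E/h = 16.4/48 = 0.3417 kJ/s.
Since 0.3417 > R, including tube worms increases the long-run rate.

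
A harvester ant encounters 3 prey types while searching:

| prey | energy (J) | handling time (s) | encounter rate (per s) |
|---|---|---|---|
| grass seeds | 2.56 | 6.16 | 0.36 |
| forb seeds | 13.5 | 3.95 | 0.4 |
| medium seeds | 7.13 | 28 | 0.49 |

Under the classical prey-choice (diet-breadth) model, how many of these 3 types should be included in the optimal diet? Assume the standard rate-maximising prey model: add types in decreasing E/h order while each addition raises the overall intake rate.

1

E/h in descending order: forb seeds 3.42, grass seeds 0.416, medium seeds 0.255 J/s. The optimal diet is the largest prefix of this list for which every included type satisfies E_i/h_i > R on the types above it.
Rate on top 1: 2.093. grass seeds: 0.416 < 2.093 → exclude; stop.
Optimal diet: forb seeds — 1 of 3 types.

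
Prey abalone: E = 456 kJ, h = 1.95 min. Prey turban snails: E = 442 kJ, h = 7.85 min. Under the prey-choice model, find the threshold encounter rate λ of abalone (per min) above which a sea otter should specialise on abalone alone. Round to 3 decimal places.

0.163 per min

The zero-one rule: include turban snails iff E₂/h₂ > λE₁/(1+λh₁). Equality gives the switch point.
λE₁h₂ = E₂ + λE₂h₁ ⇒ λ = E₂/(E₁h₂ − E₂h₁) = 442/(3580 − 861.9) = 0.1626 per min.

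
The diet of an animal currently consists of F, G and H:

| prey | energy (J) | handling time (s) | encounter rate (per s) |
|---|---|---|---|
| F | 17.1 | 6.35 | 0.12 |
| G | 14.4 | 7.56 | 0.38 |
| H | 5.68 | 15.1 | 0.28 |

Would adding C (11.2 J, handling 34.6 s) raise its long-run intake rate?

Current rate: (0.12×17.1 + 0.38×14.4 + 0.28×5.68)/(1 + 0.12×6.35 + 0.38×7.56 + 0.28×15.1) = 1.028 J/s.
C: E/h = 11.2/34.6 = 0.3237 J/s.
0.3237 < 1.028, so adding C would lower the average — exclude it.

No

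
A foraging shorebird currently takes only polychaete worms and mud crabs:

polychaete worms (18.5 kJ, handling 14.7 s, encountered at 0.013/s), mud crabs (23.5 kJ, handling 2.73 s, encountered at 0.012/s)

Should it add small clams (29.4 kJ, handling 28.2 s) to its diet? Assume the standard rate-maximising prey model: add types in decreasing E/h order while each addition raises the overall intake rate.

On polychaete worms and mud crabs alone, R = ΣλE/(1+Σλh) = 0.5225/1.224 = 0.4269 kJ/s.
Profitability of small clams: 29.4/28.2 = 1.043 kJ/s.
Since 1.043 > R, including small clams increases the long-run rate.

Yes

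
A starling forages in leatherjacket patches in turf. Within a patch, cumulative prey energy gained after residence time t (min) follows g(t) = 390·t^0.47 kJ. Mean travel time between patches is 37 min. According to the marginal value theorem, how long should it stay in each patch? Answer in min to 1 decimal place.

By the marginal value theorem, leave when the instantaneous gain rate g'(t) equals the habitat-wide average g(t)/(T + t).
g'(t) = 0.47·390·t^-0.53. Setting 0.47·390·t^-0.53 = 390·t^0.47/(37+t) gives 0.47(37+t) = t, so 0.53·t = 0.47×37.
t* = 0.47×37/0.53 = 32.81 min.

32.8 min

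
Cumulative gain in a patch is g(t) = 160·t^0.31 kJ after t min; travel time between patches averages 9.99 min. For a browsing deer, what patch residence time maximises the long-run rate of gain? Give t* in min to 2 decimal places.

By the marginal value theorem, leave when the instantaneous gain rate g'(t) equals the habitat-wide average g(t)/(T + t).
g'(t) = 0.31·160·t^-0.69. Setting 0.31·160·t^-0.69 = 160·t^0.31/(9.99+t) gives 0.31(9.99+t) = t, so 0.69·t = 0.31×9.99.
t* = 0.31×9.99/0.69 = 4.488 min.

4.49 min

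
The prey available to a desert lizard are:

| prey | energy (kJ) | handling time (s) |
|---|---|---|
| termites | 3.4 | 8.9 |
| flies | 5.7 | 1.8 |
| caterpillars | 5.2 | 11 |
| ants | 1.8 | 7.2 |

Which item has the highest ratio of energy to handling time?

Profitability E/h (kJ/s): termites = 3.4/8.9 = 0.382, flies = 5.7/1.8 = 3.17, caterpillars = 5.2/11 = 0.473, ants = 1.8/7.2 = 0.25.
Ranked: flies > caterpillars > termites > ants.

flies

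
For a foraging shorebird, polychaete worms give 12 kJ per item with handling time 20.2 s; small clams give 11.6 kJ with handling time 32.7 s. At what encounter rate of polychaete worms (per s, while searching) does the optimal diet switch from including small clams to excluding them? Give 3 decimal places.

The zero-one rule: include small clams iff E₂/h₂ > λE₁/(1+λh₁). Equality gives the switch point.
λE₁h₂ = E₂ + λE₂h₁ ⇒ λ = E₂/(E₁h₂ − E₂h₁) = 11.6/(392.4 − 234.3) = 0.07338 per s.

0.073 per s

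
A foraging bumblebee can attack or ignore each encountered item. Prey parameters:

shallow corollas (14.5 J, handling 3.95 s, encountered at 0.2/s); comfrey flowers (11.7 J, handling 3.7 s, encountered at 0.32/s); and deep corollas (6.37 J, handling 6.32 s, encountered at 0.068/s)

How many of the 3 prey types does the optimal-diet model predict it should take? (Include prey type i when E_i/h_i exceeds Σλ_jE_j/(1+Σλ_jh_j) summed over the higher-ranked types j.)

Profitabilities (E/h, J/s): shallow corollas 3.67, comfrey flowers 3.16, deep corollas 1.01. Add prey in this order while the next type's profitability exceeds the intake rate on those already taken.
Rate on top 1: 1.62. comfrey flowers: 3.16 > 1.62 → include.
Rate on top 2: 2.234. deep corollas: 1.01 < 2.234 → exclude; stop.
Optimal diet: shallow corollas, comfrey flowers — 2 of 3 types.

2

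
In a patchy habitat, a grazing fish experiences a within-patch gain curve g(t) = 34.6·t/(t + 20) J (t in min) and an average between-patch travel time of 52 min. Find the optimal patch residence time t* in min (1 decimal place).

32.2 min

By the marginal value theorem, leave when the instantaneous gain rate g'(t) equals the habitat-wide average g(t)/(T + t).
g'(t) = 34.6·20/(t + 20)². Setting 34.6·20/(t+20)² = 34.6t/[(t+20)(52+t)] gives 20(52+t) = t(t+20), so t² = 20×52 = 1040.
t* = √1040 = 32.25 min.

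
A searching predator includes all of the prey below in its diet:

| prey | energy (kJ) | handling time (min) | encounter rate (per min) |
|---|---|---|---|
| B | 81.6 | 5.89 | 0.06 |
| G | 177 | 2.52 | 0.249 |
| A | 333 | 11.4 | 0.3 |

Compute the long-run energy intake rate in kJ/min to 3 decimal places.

27.564 kJ/min

R = (0.06×81.6 + 0.249×177 + 0.3×333) / (1 + 0.06×5.89 + 0.249×2.52 + 0.3×11.4) = 148.9/5.401 = 27.56 kJ/min.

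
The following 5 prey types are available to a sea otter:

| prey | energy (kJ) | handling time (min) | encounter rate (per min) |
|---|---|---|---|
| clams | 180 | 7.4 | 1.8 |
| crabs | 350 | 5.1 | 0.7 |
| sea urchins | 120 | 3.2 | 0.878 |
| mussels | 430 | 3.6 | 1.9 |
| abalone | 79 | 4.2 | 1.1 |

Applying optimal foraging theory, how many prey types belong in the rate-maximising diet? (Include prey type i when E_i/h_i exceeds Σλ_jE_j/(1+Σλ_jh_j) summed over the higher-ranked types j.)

Profitabilities (E/h, kJ/min): mussels 119, crabs 68.6, sea urchins 37.5, clams 24.3, abalone 18.8. Add prey in this order while the next type's profitability exceeds the intake rate on those already taken.
Rate on top 1: 104.2. crabs: 68.6 < 104.2 → exclude; stop.
Optimal diet: mussels — 1 of 5 types.

1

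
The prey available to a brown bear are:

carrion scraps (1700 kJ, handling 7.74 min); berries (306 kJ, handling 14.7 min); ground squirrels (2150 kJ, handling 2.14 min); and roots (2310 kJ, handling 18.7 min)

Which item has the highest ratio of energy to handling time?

Profitability E/h (kJ/min): carrion scraps = 1700/7.74 = 220, berries = 306/14.7 = 20.8, ground squirrels = 2150/2.14 = 1e+03, roots = 2310/18.7 = 124.
Ranked: ground squirrels > carrion scraps > roots > berries.

ground squirrels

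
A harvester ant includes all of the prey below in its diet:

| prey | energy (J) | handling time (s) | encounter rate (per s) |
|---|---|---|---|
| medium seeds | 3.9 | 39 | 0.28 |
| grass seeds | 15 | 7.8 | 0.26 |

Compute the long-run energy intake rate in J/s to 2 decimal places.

R = (0.28×3.9 + 0.26×15) / (1 + 0.28×39 + 0.26×7.8) = 4.992/13.95 = 0.3579 J/s.

0.36 J/s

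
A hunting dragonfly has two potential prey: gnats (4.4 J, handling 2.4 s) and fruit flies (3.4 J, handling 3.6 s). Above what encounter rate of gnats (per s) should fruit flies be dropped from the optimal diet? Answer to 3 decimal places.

0.443 per s

The zero-one rule: include fruit flies iff E₂/h₂ > λE₁/(1+λh₁). Equality gives the switch point.
λE₁h₂ = E₂ + λE₂h₁ ⇒ λ = E₂/(E₁h₂ − E₂h₁) = 3.4/(15.84 − 8.16) = 0.4427 per s.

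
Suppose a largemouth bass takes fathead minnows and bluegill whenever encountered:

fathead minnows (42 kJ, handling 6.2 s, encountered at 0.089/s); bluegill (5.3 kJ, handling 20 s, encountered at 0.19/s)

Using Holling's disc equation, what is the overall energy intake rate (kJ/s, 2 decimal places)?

R = Σλ_iE_i / (1 + Σλ_ih_i)
Numerator: 0.089×42 + 0.19×5.3 = 4.745
Denominator: 1 + 0.089×6.2 + 0.19×20 = 5.352
R = 4.745/5.352 = 0.8866 kJ/s

0.89 kJ/s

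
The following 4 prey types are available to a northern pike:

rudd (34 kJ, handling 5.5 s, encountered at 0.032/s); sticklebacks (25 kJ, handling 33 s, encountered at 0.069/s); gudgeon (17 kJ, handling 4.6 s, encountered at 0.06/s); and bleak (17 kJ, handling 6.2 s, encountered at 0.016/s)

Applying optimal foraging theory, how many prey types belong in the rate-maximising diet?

Rank by E/h (kJ/s): rudd 6.18, gudgeon 3.7, bleak 2.74, sticklebacks 0.758. Include each in turn until the next type's E/h falls below the running intake rate.
Rate on top 1: 0.9252. gudgeon: 3.7 > 0.9252 → include.
Rate on top 2: 1.452. bleak: 2.74 > 1.452 → include.
Rate on top 3: 1.534. sticklebacks: 0.758 < 1.534 → exclude; stop.
Optimal diet: rudd, gudgeon, bleak — 3 of 4 types.

3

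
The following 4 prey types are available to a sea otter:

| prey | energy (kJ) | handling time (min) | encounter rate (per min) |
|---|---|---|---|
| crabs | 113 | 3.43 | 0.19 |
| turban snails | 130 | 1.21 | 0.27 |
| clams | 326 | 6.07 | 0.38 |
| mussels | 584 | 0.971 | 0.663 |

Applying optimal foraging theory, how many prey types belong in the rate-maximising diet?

Profitabilities (E/h, kJ/min): mussels 601, turban snails 107, clams 53.7, crabs 32.9. Add prey in this order while the next type's profitability exceeds the intake rate on those already taken.
Rate on top 1: 235.6. turban snails: 107 < 235.6 → exclude; stop.
Optimal diet: mussels — 1 of 4 types.

1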